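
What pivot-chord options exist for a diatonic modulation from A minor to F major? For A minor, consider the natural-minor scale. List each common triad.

Am, C, Dm, F

Triads in A minor (natural minor): Am (i), Bdim (ii°), C (III), Dm (iv), Em (v), F (VI), G (VII).
Triads in F major: F (I), Gm (ii), Am (iii), B♭ (IV), C (V), Dm (vi), Edim (vii°).
Shared triads with their functions: Am (i in A minor, iii in F major); C (III in A minor, V in F major); Dm (iv in A minor, vi in F major); F (VI in A minor, I in F major).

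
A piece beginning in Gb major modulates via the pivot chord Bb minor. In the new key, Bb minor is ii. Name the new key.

The numeral ii denotes a minor triad on scale degree 2. With Bb on degree 2, the tonic of the new key is Ab.
Degree 2 carries a minor triad in major keys, so the destination is Ab major.
Check: the diatonic triads of Ab major are Ab (I), Bbm (ii), Cm (iii), Db (IV), Eb (V), Fm (vi), Gdim (vii°) — Bb minor is indeed ii.

Ab major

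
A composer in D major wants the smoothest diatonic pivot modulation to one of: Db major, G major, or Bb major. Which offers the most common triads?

G major

Triads of D major: D major (I), E minor (ii), F# minor (iii), G major (IV), A major (V), B minor (vi), C# diminished (vii°).
Db major shares 0: none.
G major shares 4: D, Em, G, Bm.
Bb major shares 0: none.
The most common triads (4) are shared with G major.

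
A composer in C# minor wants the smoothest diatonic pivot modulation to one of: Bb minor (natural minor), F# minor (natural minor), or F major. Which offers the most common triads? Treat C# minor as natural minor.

F# minor

Triads of C# minor (natural minor): C#m (i), D#dim (ii°), E (III), F#m (iv), G#m (v), A (VI), B (VII).
Bb minor (natural minor) shares 0: none.
F# minor (natural minor) shares 4: C#m, E, F#m, A.
F major shares 0: none.
The most common triads (4) are shared with F# minor.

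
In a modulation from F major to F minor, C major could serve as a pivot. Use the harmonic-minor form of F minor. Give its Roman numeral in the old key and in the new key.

V in F major; V in F minor

The scale of F major is F G A Bb C D E; C is degree 5, and the triad built there (C-E-G) is major, so it is V.
The scale of F minor (harmonic minor) is F G Ab Bb C Db E; C is degree 5, and the triad built there (C-E-G) is major, so it is V.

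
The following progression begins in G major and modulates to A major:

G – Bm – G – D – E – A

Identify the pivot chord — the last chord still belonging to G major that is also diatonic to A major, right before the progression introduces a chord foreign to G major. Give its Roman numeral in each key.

Chords diatonic to G major: G, Am, Bm, C, D, Em, F#dim.
Reading the progression, the first chord not in that set is E, so the modulation leaves G major there.
The chord immediately before E is D, which is diatonic to both keys: V in G major and IV in A major.

D — V in G major, IV in A major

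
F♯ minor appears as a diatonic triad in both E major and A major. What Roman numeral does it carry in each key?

The scale of E major is E F♯ G♯ A B C♯ D♯; F♯ is degree 2, and the triad built there (F♯-A-C♯) is minor, so it is ii.
The scale of A major is A B C♯ D E F♯ G♯; F♯ is degree 6, and the triad built there (F♯-A-C♯) is minor, so it is vi.

ii in E major; vi in A major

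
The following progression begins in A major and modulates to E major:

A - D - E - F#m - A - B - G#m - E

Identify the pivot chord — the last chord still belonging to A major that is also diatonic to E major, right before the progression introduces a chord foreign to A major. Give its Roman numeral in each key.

A — I in A major, IV in E major

Chords diatonic to A major: A, Bm, C#m, D, E, F#m, G#dim.
Reading the progression, the first chord not in that set is B, so the modulation leaves A major there.
The chord immediately before B is A, which is diatonic to both keys: I in A major and IV in E major.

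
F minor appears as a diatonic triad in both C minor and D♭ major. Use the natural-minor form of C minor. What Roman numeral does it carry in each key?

iv in C minor; iii in D♭ major

The scale of C minor (natural minor) is C D E♭ F G A♭ B♭; F is degree 4, and the triad built there (F-A♭-C) is minor, so it is iv.
The scale of D♭ major is D♭ E♭ F G♭ A♭ B♭ C; F is degree 3, and the triad built there (F-A♭-C) is minor, so it is iii.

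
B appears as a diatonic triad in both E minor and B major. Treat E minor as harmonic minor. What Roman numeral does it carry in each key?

V in E minor; I in B major

The scale of E minor (harmonic minor) is E F# G A B C D#; B is degree 5, and the triad built there (B-D#-F#) is major, so it is V.
The scale of B major is B C# D# E F# G# A#; B is degree 1, and the triad built there (B-D#-F#) is major, so it is I.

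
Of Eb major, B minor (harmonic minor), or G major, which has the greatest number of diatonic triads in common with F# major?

B minor

Triads of F# major: F# (I), G#m (ii), A#m (iii), B (IV), C# (V), D#m (vi), E#dim (vii°).
Eb major shares 0: none.
B minor (harmonic minor) shares 1: F#.
G major shares 0: none.
The most common triads (1) are shared with B minor.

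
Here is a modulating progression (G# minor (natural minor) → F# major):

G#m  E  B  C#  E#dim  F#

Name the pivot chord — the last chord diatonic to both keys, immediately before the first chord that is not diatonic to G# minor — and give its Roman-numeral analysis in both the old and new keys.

Chords diatonic to G# minor: G#m, A#dim, B, C#m, D#m, E, F#.
Reading the progression, the first chord not in that set is C#, so the modulation leaves G# minor there.
The chord immediately before C# is B, which is diatonic to both keys: III in G# minor and IV in F# major.

B — III in G# minor, IV in F# major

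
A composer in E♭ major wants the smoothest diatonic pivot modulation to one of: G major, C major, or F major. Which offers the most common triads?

Triads of E♭ major: E♭ (I), Fm (ii), Gm (iii), A♭ (IV), B♭ (V), Cm (vi), Ddim (vii°).
G major shares 0: none.
C major shares 0: none.
F major shares 2: Gm, B♭.
The most common triads (2) are shared with F major.

F major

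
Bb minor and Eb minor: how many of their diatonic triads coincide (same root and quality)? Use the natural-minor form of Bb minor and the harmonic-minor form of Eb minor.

Diatonic triads of Bb minor (natural minor): Bb minor (i), C diminished (ii°), Db major (III), Eb minor (iv), F minor (v), Gb major (VI), Ab major (VII).
Diatonic triads of Eb minor (harmonic minor): Eb minor (i), F diminished (ii°), Gb augmented (III+), Ab minor (iv), Bb major (V), Cb major (VI), D diminished (vii°).
Matching root and quality in both lists: Eb minor.
That gives 1 common triad.

1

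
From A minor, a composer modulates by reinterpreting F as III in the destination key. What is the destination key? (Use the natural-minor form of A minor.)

The numeral III denotes a major triad on scale degree 3. With F on degree 3, the tonic of the new key is D.
Degree 3 carries a major triad in natural-minor keys, so the destination is D minor.
Check: the diatonic triads of D minor (natural minor) are Dm (i), Edim (ii°), F (III), Gm (iv), Am (v), Bb (VI), C (VII) — F is indeed III.

D minor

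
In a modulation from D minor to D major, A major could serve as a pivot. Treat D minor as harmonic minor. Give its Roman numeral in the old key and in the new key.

V in D minor; V in D major

The scale of D minor (harmonic minor) is D E F G A Bb C#; A is degree 5, and the triad built there (A-C#-E) is major, so it is V.
The scale of D major is D E F# G A B C#; A is degree 5, and the triad built there (A-C#-E) is major, so it is V.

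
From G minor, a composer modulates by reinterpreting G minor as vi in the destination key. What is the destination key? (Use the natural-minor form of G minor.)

The numeral vi denotes a minor triad on scale degree 6. With G on degree 6, the tonic of the new key is Bb.
Degree 6 carries a minor triad in major keys, so the destination is Bb major.
Check: the diatonic triads of Bb major are Bb (I), Cm (ii), Dm (iii), Eb (IV), F (V), Gm (vi), Adim (vii°) — G minor is indeed vi.

Bb major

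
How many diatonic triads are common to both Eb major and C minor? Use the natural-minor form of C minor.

7

Diatonic triads of Eb major: Eb (I), Fm (ii), Gm (iii), Ab (IV), Bb (V), Cm (vi), Ddim (vii°).
Diatonic triads of C minor (natural minor): Cm (i), Ddim (ii°), Eb (III), Fm (iv), Gm (v), Ab (VI), Bb (VII).
Matching root and quality in both lists: Eb, Fm, Gm, Ab, Bb, Cm, Ddim.
That gives 7 common triads.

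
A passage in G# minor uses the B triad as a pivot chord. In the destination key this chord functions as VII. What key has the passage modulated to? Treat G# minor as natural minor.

C# minor

The numeral VII denotes a major triad on scale degree 7. With B on degree 7, the tonic of the new key is C#.
Degree 7 carries a major triad in natural-minor keys, so the destination is C# minor.
Check: the diatonic triads of C# minor (natural minor) are C#m (i), D#dim (ii°), E (III), F#m (iv), G#m (v), A (VI), B (VII) — B is indeed VII.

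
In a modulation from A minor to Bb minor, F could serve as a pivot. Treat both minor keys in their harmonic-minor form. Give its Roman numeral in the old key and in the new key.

VI in A minor; V in Bb minor

The scale of A minor (harmonic minor) is A B C D E F G#; F is degree 6, and the triad built there (F-A-C) is major, so it is VI.
The scale of Bb minor (harmonic minor) is Bb C Db Eb F Gb A; F is degree 5, and the triad built there (F-A-C) is major, so it is V.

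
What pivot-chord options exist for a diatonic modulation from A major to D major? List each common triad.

Triads in A major: A (I), Bm (ii), C#m (iii), D (IV), E (V), F#m (vi), G#dim (vii°).
Triads in D major: D (I), Em (ii), F#m (iii), G (IV), A (V), Bm (vi), C#dim (vii°).
Shared triads with their functions: A (I in A major, V in D major); Bm (ii in A major, vi in D major); D (IV in A major, I in D major); F#m (vi in A major, iii in D major).

A, Bm, D, F#m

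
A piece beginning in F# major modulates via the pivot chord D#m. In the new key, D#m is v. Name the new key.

G# minor

The numeral v denotes a minor triad on scale degree 5. With D# on degree 5, the tonic of the new key is G#.
Degree 5 carries a minor triad in natural-minor keys, so the destination is G# minor.
Check: the diatonic triads of G# minor (natural minor) are G#m (i), A#dim (ii°), B (III), C#m (iv), D#m (v), E (VI), F# (VII) — D#m is indeed v.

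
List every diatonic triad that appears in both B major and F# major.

B, D#m, F#, G#m

Triads in B major: B major (I), C# minor (ii), D# minor (iii), E major (IV), F# major (V), G# minor (vi), A# diminished (vii°).
Triads in F# major: F# major (I), G# minor (ii), A# minor (iii), B major (IV), C# major (V), D# minor (vi), E# diminished (vii°).
Shared triads with their functions: B major (I in B major, IV in F# major); D# minor (iii in B major, vi in F# major); F# major (V in B major, I in F# major); G# minor (vi in B major, ii in F# major).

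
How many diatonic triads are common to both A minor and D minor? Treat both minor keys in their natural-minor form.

4

Diatonic triads of A minor (natural minor): Am (i), Bdim (ii°), C (III), Dm (iv), Em (v), F (VI), G (VII).
Diatonic triads of D minor (natural minor): Dm (i), Edim (ii°), F (III), Gm (iv), Am (v), Bb (VI), C (VII).
Matching root and quality in both lists: Am, C, Dm, F.
That gives 4 common triads.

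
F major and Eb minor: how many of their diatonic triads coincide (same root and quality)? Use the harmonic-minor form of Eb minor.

1

Diatonic triads of F major: F major (I), G minor (ii), A minor (iii), Bb major (IV), C major (V), D minor (vi), E diminished (vii°).
Diatonic triads of Eb minor (harmonic minor): Eb minor (i), F diminished (ii°), Gb augmented (III+), Ab minor (iv), Bb major (V), Cb major (VI), D diminished (vii°).
Matching root and quality in both lists: Bb major.
That gives 1 common triad.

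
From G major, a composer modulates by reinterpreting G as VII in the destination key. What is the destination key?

The numeral VII denotes a major triad on scale degree 7. With G on degree 7, the tonic of the new key is A.
Degree 7 carries a major triad in natural-minor keys, so the destination is A minor.
Check: the diatonic triads of A minor (natural minor) are Am (i), Bdim (ii°), C (III), Dm (iv), Em (v), F (VI), G (VII) — G is indeed VII.

A minor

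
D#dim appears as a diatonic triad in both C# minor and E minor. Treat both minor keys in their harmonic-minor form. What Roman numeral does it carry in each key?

ii° in C# minor; vii° in E minor

The scale of C# minor (harmonic minor) is C# D# E F# G# A B#; D# is degree 2, and the triad built there (D#-F#-A) is diminished, so it is ii°.
The scale of E minor (harmonic minor) is E F# G A B C D#; D# is degree 7, and the triad built there (D#-F#-A) is diminished, so it is vii°.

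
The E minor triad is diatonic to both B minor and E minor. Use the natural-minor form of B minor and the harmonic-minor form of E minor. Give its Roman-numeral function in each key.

The scale of B minor (natural minor) is B C# D E F# G A; E is degree 4, and the triad built there (E-G-B) is minor, so it is iv.
The scale of E minor (harmonic minor) is E F# G A B C D#; E is degree 1, and the triad built there (E-G-B) is minor, so it is i.

iv in B minor; i in E minor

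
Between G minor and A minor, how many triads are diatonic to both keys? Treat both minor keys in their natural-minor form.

2

Diatonic triads of G minor (natural minor): G minor (i), A diminished (ii°), Bb major (III), C minor (iv), D minor (v), Eb major (VI), F major (VII).
Diatonic triads of A minor (natural minor): A minor (i), B diminished (ii°), C major (III), D minor (iv), E minor (v), F major (VI), G major (VII).
Matching root and quality in both lists: D minor, F major.
That gives 2 common triads.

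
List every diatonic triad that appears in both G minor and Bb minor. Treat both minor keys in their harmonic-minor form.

Triads in G minor (harmonic minor): Gm (i), Adim (ii°), Bbaug (III+), Cm (iv), D (V), Eb (VI), F#dim (vii°).
Triads in Bb minor (harmonic minor): Bbm (i), Cdim (ii°), Dbaug (III+), Ebm (iv), F (V), Gb (VI), Adim (vii°).
Shared triads with their functions: Adim (ii° in G minor, vii° in Bb minor).

Adim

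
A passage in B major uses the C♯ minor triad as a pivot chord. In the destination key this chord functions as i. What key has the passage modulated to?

C♯ minor

The numeral i denotes a minor triad on scale degree 1. With C♯ on degree 1, the tonic of the new key is C♯.
Degree 1 carries a minor triad in minor keys, so the destination is C♯ minor.
Check: the diatonic triads of C♯ minor (natural minor) are C♯m (i), D♯dim (ii°), E (III), F♯m (iv), G♯m (v), A (VI), B (VII) — C♯ minor is indeed i.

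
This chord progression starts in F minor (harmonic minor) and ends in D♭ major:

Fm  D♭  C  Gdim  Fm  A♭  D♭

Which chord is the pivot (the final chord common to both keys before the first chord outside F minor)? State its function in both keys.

Fm — i in F minor, iii in D♭ major

Chords diatonic to F minor: Fm, Gdim, A♭aug, B♭m, C, D♭, Edim.
Reading the progression, the first chord not in that set is A♭, so the modulation leaves F minor there.
The chord immediately before A♭ is Fm, which is diatonic to both keys: i in F minor and iii in D♭ major.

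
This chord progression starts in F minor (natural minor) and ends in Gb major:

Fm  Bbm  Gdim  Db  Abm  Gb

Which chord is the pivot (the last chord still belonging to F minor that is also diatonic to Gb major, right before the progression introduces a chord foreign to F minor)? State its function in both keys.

Chords diatonic to F minor: Fm, Gdim, Ab, Bbm, Cm, Db, Eb.
Reading the progression, the first chord not in that set is Abm, so the modulation leaves F minor there.
The chord immediately before Abm is Db, which is diatonic to both keys: VI in F minor and V in Gb major.

Db — VI in F minor, V in Gb major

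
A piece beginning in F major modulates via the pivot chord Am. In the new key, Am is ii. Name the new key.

G major

The numeral ii denotes a minor triad on scale degree 2. With A on degree 2, the tonic of the new key is G.
Degree 2 carries a minor triad in major keys, so the destination is G major.
Check: the diatonic triads of G major are G (I), Am (ii), Bm (iii), C (IV), D (V), Em (vi), F#dim (vii°) — Am is indeed ii.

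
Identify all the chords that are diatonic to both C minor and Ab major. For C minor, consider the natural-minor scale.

Cm, Eb, Fm, Ab

Triads in C minor (natural minor): Cm (i), Ddim (ii°), Eb (III), Fm (iv), Gm (v), Ab (VI), Bb (VII).
Triads in Ab major: Ab (I), Bbm (ii), Cm (iii), Db (IV), Eb (V), Fm (vi), Gdim (vii°).
Shared triads with their functions: Cm (i in C minor, iii in Ab major); Eb (III in C minor, V in Ab major); Fm (iv in C minor, vi in Ab major); Ab (VI in C minor, I in Ab major).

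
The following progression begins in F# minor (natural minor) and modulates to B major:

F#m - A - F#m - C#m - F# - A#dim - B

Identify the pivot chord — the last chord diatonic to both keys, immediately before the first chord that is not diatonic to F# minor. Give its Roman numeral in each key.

Chords diatonic to F# minor: F#m, G#dim, A, Bm, C#m, D, E.
Reading the progression, the first chord not in that set is F#, so the modulation leaves F# minor there.
The chord immediately before F# is C#m, which is diatonic to both keys: v in F# minor and ii in B major.

C#m — v in F# minor, ii in B major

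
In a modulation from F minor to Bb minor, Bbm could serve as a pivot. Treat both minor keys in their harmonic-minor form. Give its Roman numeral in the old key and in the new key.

iv in F minor; i in Bb minor

The scale of F minor (harmonic minor) is F G Ab Bb C Db E; Bb is degree 4, and the triad built there (Bb-Db-F) is minor, so it is iv.
The scale of Bb minor (harmonic minor) is Bb C Db Eb F Gb A; Bb is degree 1, and the triad built there (Bb-Db-F) is minor, so it is i.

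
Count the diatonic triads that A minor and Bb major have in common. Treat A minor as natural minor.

Diatonic triads of A minor (natural minor): Am (i), Bdim (ii°), C (III), Dm (iv), Em (v), F (VI), G (VII).
Diatonic triads of Bb major: Bb (I), Cm (ii), Dm (iii), Eb (IV), F (V), Gm (vi), Adim (vii°).
Matching root and quality in both lists: Dm, F.
That gives 2 common triads.

2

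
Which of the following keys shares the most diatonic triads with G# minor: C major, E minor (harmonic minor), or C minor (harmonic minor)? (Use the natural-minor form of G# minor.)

Triads of G# minor (natural minor): G#m (i), A#dim (ii°), B (III), C#m (iv), D#m (v), E (VI), F# (VII).
C major shares 0: none.
E minor (harmonic minor) shares 1: B.
C minor (harmonic minor) shares 0: none.
The most common triads (1) are shared with E minor.

E minor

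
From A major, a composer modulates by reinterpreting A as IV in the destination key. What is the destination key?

The numeral IV denotes a major triad on scale degree 4. With A on degree 4, the tonic of the new key is E.
Degree 4 carries a major triad in major keys, so the destination is E major.
Check: the diatonic triads of E major are E (I), F♯m (ii), G♯m (iii), A (IV), B (V), C♯m (vi), D♯dim (vii°) — A is indeed IV.

E major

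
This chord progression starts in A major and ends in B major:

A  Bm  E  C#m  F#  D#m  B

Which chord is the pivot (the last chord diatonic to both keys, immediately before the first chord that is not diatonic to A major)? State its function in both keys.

C#m — iii in A major, ii in B major

Chords diatonic to A major: A, Bm, C#m, D, E, F#m, G#dim.
Reading the progression, the first chord not in that set is F#, so the modulation leaves A major there.
The chord immediately before F# is C#m, which is diatonic to both keys: iii in A major and ii in B major.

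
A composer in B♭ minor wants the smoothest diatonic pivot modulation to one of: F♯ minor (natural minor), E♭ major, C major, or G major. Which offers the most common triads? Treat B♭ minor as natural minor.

E♭ major

Triads of B♭ minor (natural minor): B♭ minor (i), C diminished (ii°), D♭ major (III), E♭ minor (iv), F minor (v), G♭ major (VI), A♭ major (VII).
F♯ minor (natural minor) shares 0: none.
E♭ major shares 2: Fm, A♭.
C major shares 0: none.
G major shares 0: none.
The most common triads (2) are shared with E♭ major.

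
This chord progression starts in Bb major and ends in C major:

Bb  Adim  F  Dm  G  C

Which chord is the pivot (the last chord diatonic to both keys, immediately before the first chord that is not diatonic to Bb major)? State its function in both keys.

Dm — iii in Bb major, ii in C major

Chords diatonic to Bb major: Bb, Cm, Dm, Eb, F, Gm, Adim.
Reading the progression, the first chord not in that set is G, so the modulation leaves Bb major there.
The chord immediately before G is Dm, which is diatonic to both keys: iii in Bb major and ii in C major.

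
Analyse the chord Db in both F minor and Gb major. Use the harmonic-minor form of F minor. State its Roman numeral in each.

The scale of F minor (harmonic minor) is F G Ab Bb C Db E; Db is degree 6, and the triad built there (Db-F-Ab) is major, so it is VI.
The scale of Gb major is Gb Ab Bb Cb Db Eb F; Db is degree 5, and the triad built there (Db-F-Ab) is major, so it is V.

VI in F minor; V in Gb major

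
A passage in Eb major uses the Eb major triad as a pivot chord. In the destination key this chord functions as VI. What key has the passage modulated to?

The numeral VI denotes a major triad on scale degree 6. With Eb on degree 6, the tonic of the new key is G.
Degree 6 carries a major triad in minor keys, so the destination is G minor.
Check: the diatonic triads of G minor (natural minor) are Gm (i), Adim (ii°), Bb (III), Cm (iv), Dm (v), Eb (VI), F (VII) — Eb major is indeed VI.

G minor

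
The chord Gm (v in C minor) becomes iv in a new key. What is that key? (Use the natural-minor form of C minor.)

The numeral iv denotes a minor triad on scale degree 4. With G on degree 4, the tonic of the new key is D.
Degree 4 carries a minor triad in minor keys, so the destination is D minor.
Check: the diatonic triads of D minor (natural minor) are Dm (i), Edim (ii°), F (III), Gm (iv), Am (v), Bb (VI), C (VII) — Gm is indeed iv.

D minor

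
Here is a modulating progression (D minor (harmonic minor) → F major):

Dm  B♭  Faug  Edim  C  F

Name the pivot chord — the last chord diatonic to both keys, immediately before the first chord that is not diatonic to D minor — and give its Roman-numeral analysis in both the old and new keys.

Chords diatonic to D minor: Dm, Edim, Faug, Gm, A, B♭, C♯dim.
Reading the progression, the first chord not in that set is C, so the modulation leaves D minor there.
The chord immediately before C is Edim, which is diatonic to both keys: ii° in D minor and vii° in F major.

Edim — ii° in D minor, vii° in F major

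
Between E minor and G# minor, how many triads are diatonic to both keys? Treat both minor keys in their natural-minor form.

0

Diatonic triads of E minor (natural minor): Em (i), F#dim (ii°), G (III), Am (iv), Bm (v), C (VI), D (VII).
Diatonic triads of G# minor (natural minor): G#m (i), A#dim (ii°), B (III), C#m (iv), D#m (v), E (VI), F# (VII).
No triad has the same root and quality in both keys.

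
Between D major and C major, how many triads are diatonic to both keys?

Diatonic triads of D major: D (I), Em (ii), F#m (iii), G (IV), A (V), Bm (vi), C#dim (vii°).
Diatonic triads of C major: C (I), Dm (ii), Em (iii), F (IV), G (V), Am (vi), Bdim (vii°).
Matching root and quality in both lists: Em, G.
That gives 2 common triads.

2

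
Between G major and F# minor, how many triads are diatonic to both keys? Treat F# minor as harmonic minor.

2

Diatonic triads of G major: G (I), Am (ii), Bm (iii), C (IV), D (V), Em (vi), F#dim (vii°).
Diatonic triads of F# minor (harmonic minor): F#m (i), G#dim (ii°), Aaug (III+), Bm (iv), C# (V), D (VI), E#dim (vii°).
Matching root and quality in both lists: Bm, D.
That gives 2 common triads.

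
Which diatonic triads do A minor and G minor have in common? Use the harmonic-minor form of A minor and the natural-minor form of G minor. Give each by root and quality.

Dm, F

Triads in A minor (harmonic minor): Am (i), Bdim (ii°), Caug (III+), Dm (iv), E (V), F (VI), G#dim (vii°).
Triads in G minor (natural minor): Gm (i), Adim (ii°), Bb (III), Cm (iv), Dm (v), Eb (VI), F (VII).
Shared triads with their functions: Dm (iv in A minor, v in G minor); F (VI in A minor, VII in G minor).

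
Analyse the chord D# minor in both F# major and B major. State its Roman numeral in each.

The scale of F# major is F# G# A# B C# D# E#; D# is degree 6, and the triad built there (D#-F#-A#) is minor, so it is vi.
The scale of B major is B C# D# E F# G# A#; D# is degree 3, and the triad built there (D#-F#-A#) is minor, so it is iii.

vi in F# major; iii in B major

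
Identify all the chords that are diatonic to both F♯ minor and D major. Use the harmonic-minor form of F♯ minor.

F♯m, Bm, D

Triads in F♯ minor (harmonic minor): F♯m (i), G♯dim (ii°), Aaug (III+), Bm (iv), C♯ (V), D (VI), E♯dim (vii°).
Triads in D major: D (I), Em (ii), F♯m (iii), G (IV), A (V), Bm (vi), C♯dim (vii°).
Shared triads with their functions: F♯m (i in F♯ minor, iii in D major); Bm (iv in F♯ minor, vi in D major); D (VI in F♯ minor, I in D major).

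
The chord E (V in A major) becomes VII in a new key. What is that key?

The numeral VII denotes a major triad on scale degree 7. With E on degree 7, the tonic of the new key is F#.
Degree 7 carries a major triad in natural-minor keys, so the destination is F# minor.
Check: the diatonic triads of F# minor (natural minor) are F#m (i), G#dim (ii°), A (III), Bm (iv), C#m (v), D (VI), E (VII) — E is indeed VII.

F# minor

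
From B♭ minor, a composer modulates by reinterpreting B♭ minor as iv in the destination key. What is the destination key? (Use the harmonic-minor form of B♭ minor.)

F minor

The numeral iv denotes a minor triad on scale degree 4. With B♭ on degree 4, the tonic of the new key is F.
Degree 4 carries a minor triad in minor keys, so the destination is F minor.
Check: the diatonic triads of F minor (natural minor) are Fm (i), Gdim (ii°), A♭ (III), B♭m (iv), Cm (v), D♭ (VI), E♭ (VII) — B♭ minor is indeed iv.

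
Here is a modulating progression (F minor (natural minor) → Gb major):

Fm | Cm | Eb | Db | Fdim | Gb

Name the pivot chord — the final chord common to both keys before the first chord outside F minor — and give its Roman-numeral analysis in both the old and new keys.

Chords diatonic to F minor: Fm, Gdim, Ab, Bbm, Cm, Db, Eb.
Reading the progression, the first chord not in that set is Fdim, so the modulation leaves F minor there.
The chord immediately before Fdim is Db, which is diatonic to both keys: VI in F minor and V in Gb major.

Db — VI in F minor, V in Gb major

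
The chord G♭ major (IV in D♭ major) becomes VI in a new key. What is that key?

The numeral VI denotes a major triad on scale degree 6. With G♭ on degree 6, the tonic of the new key is B♭.
Degree 6 carries a major triad in minor keys, so the destination is B♭ minor.
Check: the diatonic triads of B♭ minor (natural minor) are B♭m (i), Cdim (ii°), D♭ (III), E♭m (iv), Fm (v), G♭ (VI), A♭ (VII) — G♭ major is indeed VI.

B♭ minor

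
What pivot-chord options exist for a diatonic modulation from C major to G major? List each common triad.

C, Em, G, Am

Triads in C major: C major (I), D minor (ii), E minor (iii), F major (IV), G major (V), A minor (vi), B diminished (vii°).
Triads in G major: G major (I), A minor (ii), B minor (iii), C major (IV), D major (V), E minor (vi), F# diminished (vii°).
Shared triads with their functions: C major (I in C major, IV in G major); E minor (iii in C major, vi in G major); G major (V in C major, I in G major); A minor (vi in C major, ii in G major).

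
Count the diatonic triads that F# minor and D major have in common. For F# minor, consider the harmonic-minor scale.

3

Diatonic triads of F# minor (harmonic minor): F#m (i), G#dim (ii°), Aaug (III+), Bm (iv), C# (V), D (VI), E#dim (vii°).
Diatonic triads of D major: D (I), Em (ii), F#m (iii), G (IV), A (V), Bm (vi), C#dim (vii°).
Matching root and quality in both lists: F#m, Bm, D.
That gives 3 common triads.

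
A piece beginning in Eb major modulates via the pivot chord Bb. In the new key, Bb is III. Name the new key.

G minor

The numeral III denotes a major triad on scale degree 3. With Bb on degree 3, the tonic of the new key is G.
Degree 3 carries a major triad in natural-minor keys, so the destination is G minor.
Check: the diatonic triads of G minor (natural minor) are Gm (i), Adim (ii°), Bb (III), Cm (iv), Dm (v), Eb (VI), F (VII) — Bb is indeed III.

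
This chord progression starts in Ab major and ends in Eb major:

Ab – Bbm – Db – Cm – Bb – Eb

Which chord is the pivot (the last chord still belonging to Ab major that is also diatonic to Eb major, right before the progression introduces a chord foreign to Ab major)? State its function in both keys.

Cm — iii in Ab major, vi in Eb major

Chords diatonic to Ab major: Ab, Bbm, Cm, Db, Eb, Fm, Gdim.
Reading the progression, the first chord not in that set is Bb, so the modulation leaves Ab major there.
The chord immediately before Bb is Cm, which is diatonic to both keys: iii in Ab major and vi in Eb major.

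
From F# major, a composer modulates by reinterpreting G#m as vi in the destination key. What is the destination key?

B major

The numeral vi denotes a minor triad on scale degree 6. With G# on degree 6, the tonic of the new key is B.
Degree 6 carries a minor triad in major keys, so the destination is B major.
Check: the diatonic triads of B major are B (I), C#m (ii), D#m (iii), E (IV), F# (V), G#m (vi), A#dim (vii°) — G#m is indeed vi.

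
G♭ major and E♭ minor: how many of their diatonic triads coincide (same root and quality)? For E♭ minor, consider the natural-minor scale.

7

Diatonic triads of G♭ major: G♭ (I), A♭m (ii), B♭m (iii), C♭ (IV), D♭ (V), E♭m (vi), Fdim (vii°).
Diatonic triads of E♭ minor (natural minor): E♭m (i), Fdim (ii°), G♭ (III), A♭m (iv), B♭m (v), C♭ (VI), D♭ (VII).
Matching root and quality in both lists: G♭, A♭m, B♭m, C♭, D♭, E♭m, Fdim.
That gives 7 common triads.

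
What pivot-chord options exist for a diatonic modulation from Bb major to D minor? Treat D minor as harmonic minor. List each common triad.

Triads in Bb major: Bb (I), Cm (ii), Dm (iii), Eb (IV), F (V), Gm (vi), Adim (vii°).
Triads in D minor (harmonic minor): Dm (i), Edim (ii°), Faug (III+), Gm (iv), A (V), Bb (VI), C#dim (vii°).
Shared triads with their functions: Bb (I in Bb major, VI in D minor); Dm (iii in Bb major, i in D minor); Gm (vi in Bb major, iv in D minor).

Bb, Dm, Gm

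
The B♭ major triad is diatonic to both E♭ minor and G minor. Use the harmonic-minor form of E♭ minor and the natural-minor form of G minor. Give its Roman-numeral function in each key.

The scale of E♭ minor (harmonic minor) is E♭ F G♭ A♭ B♭ C♭ D; B♭ is degree 5, and the triad built there (B♭-D-F) is major, so it is V.
The scale of G minor (natural minor) is G A B♭ C D E♭ F; B♭ is degree 3, and the triad built there (B♭-D-F) is major, so it is III.

V in E♭ minor; III in G minor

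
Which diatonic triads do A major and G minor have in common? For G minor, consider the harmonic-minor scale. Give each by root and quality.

Triads in A major: A major (I), B minor (ii), C# minor (iii), D major (IV), E major (V), F# minor (vi), G# diminished (vii°).
Triads in G minor (harmonic minor): G minor (i), A diminished (ii°), Bb augmented (III+), C minor (iv), D major (V), Eb major (VI), F# diminished (vii°).
Shared triads with their functions: D major (IV in A major, V in G minor).

D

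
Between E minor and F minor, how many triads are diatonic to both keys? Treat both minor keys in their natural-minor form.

Diatonic triads of E minor (natural minor): Em (i), F#dim (ii°), G (III), Am (iv), Bm (v), C (VI), D (VII).
Diatonic triads of F minor (natural minor): Fm (i), Gdim (ii°), Ab (III), Bbm (iv), Cm (v), Db (VI), Eb (VII).
No triad has the same root and quality in both keys.

0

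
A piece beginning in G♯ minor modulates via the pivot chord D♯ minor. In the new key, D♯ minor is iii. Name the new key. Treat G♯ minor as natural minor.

B major

The numeral iii denotes a minor triad on scale degree 3. With D♯ on degree 3, the tonic of the new key is B.
Degree 3 carries a minor triad in major keys, so the destination is B major.
Check: the diatonic triads of B major are B (I), C♯m (ii), D♯m (iii), E (IV), F♯ (V), G♯m (vi), A♯dim (vii°) — D♯ minor is indeed iii.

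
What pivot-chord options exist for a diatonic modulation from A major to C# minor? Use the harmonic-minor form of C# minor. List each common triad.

Triads in A major: A (I), Bm (ii), C#m (iii), D (IV), E (V), F#m (vi), G#dim (vii°).
Triads in C# minor (harmonic minor): C#m (i), D#dim (ii°), Eaug (III+), F#m (iv), G# (V), A (VI), B#dim (vii°).
Shared triads with their functions: A (I in A major, VI in C# minor); C#m (iii in A major, i in C# minor); F#m (vi in A major, iv in C# minor).

A, C#m, F#m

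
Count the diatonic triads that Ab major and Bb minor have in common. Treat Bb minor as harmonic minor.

1

Diatonic triads of Ab major: Ab (I), Bbm (ii), Cm (iii), Db (IV), Eb (V), Fm (vi), Gdim (vii°).
Diatonic triads of Bb minor (harmonic minor): Bbm (i), Cdim (ii°), Dbaug (III+), Ebm (iv), F (V), Gb (VI), Adim (vii°).
Matching root and quality in both lists: Bbm.
That gives 1 common triad.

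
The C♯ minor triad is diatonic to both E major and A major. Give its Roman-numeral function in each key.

vi in E major; iii in A major

The scale of E major is E F♯ G♯ A B C♯ D♯; C♯ is degree 6, and the triad built there (C♯-E-G♯) is minor, so it is vi.
The scale of A major is A B C♯ D E F♯ G♯; C♯ is degree 3, and the triad built there (C♯-E-G♯) is minor, so it is iii.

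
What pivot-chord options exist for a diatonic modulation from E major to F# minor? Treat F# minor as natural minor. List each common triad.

Triads in E major: E major (I), F# minor (ii), G# minor (iii), A major (IV), B major (V), C# minor (vi), D# diminished (vii°).
Triads in F# minor (natural minor): F# minor (i), G# diminished (ii°), A major (III), B minor (iv), C# minor (v), D major (VI), E major (VII).
Shared triads with their functions: E major (I in E major, VII in F# minor); F# minor (ii in E major, i in F# minor); A major (IV in E major, III in F# minor); C# minor (vi in E major, v in F# minor).

E, F#m, A, C#m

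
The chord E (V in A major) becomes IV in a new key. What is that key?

The numeral IV denotes a major triad on scale degree 4. With E on degree 4, the tonic of the new key is B.
Degree 4 carries a major triad in major keys, so the destination is B major.
Check: the diatonic triads of B major are B (I), C♯m (ii), D♯m (iii), E (IV), F♯ (V), G♯m (vi), A♯dim (vii°) — E is indeed IV.

B major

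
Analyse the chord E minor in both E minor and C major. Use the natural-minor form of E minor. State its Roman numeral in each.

The scale of E minor (natural minor) is E F# G A B C D; E is degree 1, and the triad built there (E-G-B) is minor, so it is i.
The scale of C major is C D E F G A B; E is degree 3, and the triad built there (E-G-B) is minor, so it is iii.

i in E minor; iii in C major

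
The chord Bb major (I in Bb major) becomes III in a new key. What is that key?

G minor

The numeral III denotes a major triad on scale degree 3. With Bb on degree 3, the tonic of the new key is G.
Degree 3 carries a major triad in natural-minor keys, so the destination is G minor.
Check: the diatonic triads of G minor (natural minor) are Gm (i), Adim (ii°), Bb (III), Cm (iv), Dm (v), Eb (VI), F (VII) — Bb major is indeed III.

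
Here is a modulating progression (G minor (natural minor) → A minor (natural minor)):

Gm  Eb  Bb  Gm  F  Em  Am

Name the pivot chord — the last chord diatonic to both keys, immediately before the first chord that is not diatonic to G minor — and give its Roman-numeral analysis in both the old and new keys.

F — VII in G minor, VI in A minor

Chords diatonic to G minor: Gm, Adim, Bb, Cm, Dm, Eb, F.
Reading the progression, the first chord not in that set is Em, so the modulation leaves G minor there.
The chord immediately before Em is F, which is diatonic to both keys: VII in G minor and VI in A minor.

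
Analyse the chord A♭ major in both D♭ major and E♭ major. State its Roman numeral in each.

V in D♭ major; IV in E♭ major

The scale of D♭ major is D♭ E♭ F G♭ A♭ B♭ C; A♭ is degree 5, and the triad built there (A♭-C-E♭) is major, so it is V.
The scale of E♭ major is E♭ F G A♭ B♭ C D; A♭ is degree 4, and the triad built there (A♭-C-E♭) is major, so it is IV.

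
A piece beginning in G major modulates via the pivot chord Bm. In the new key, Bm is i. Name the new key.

B minor

The numeral i denotes a minor triad on scale degree 1. With B on degree 1, the tonic of the new key is B.
Degree 1 carries a minor triad in minor keys, so the destination is B minor.
Check: the diatonic triads of B minor (natural minor) are Bm (i), C#dim (ii°), D (III), Em (iv), F#m (v), G (VI), A (VII) — Bm is indeed i.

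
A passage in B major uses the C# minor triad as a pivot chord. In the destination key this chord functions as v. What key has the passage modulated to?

The numeral v denotes a minor triad on scale degree 5. With C# on degree 5, the tonic of the new key is F#.
Degree 5 carries a minor triad in natural-minor keys, so the destination is F# minor.
Check: the diatonic triads of F# minor (natural minor) are F#m (i), G#dim (ii°), A (III), Bm (iv), C#m (v), D (VI), E (VII) — C# minor is indeed v.

F# minor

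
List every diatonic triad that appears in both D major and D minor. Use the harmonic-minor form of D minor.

Triads in D major: D major (I), E minor (ii), F# minor (iii), G major (IV), A major (V), B minor (vi), C# diminished (vii°).
Triads in D minor (harmonic minor): D minor (i), E diminished (ii°), F augmented (III+), G minor (iv), A major (V), Bb major (VI), C# diminished (vii°).
Shared triads with their functions: A major (V in D major, V in D minor); C# diminished (vii° in D major, vii° in D minor).

A, C#dim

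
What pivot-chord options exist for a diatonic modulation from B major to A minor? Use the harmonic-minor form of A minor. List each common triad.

Triads in B major: B (I), C#m (ii), D#m (iii), E (IV), F# (V), G#m (vi), A#dim (vii°).
Triads in A minor (harmonic minor): Am (i), Bdim (ii°), Caug (III+), Dm (iv), E (V), F (VI), G#dim (vii°).
Shared triads with their functions: E (IV in B major, V in A minor).

E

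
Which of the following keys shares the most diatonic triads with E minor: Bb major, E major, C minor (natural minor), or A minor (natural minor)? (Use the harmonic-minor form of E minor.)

A minor

Triads of E minor (harmonic minor): E minor (i), F# diminished (ii°), G augmented (III+), A minor (iv), B major (V), C major (VI), D# diminished (vii°).
Bb major shares 0: none.
E major shares 2: B, D#dim.
C minor (natural minor) shares 0: none.
A minor (natural minor) shares 3: Em, Am, C.
The most common triads (3) are shared with A minor.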